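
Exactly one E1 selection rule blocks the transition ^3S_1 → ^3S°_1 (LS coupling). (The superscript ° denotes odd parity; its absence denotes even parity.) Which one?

Initial level: S=1, L=0, J=1, parity even. Final level: S=1, L=0, J=1, parity odd.
Parity must change: even → odd — ok.
ΔS = 0: S: 1 → 1 — ok.
ΔL = 0, ±1 (not L=0↔0): L: 0 → 0, ΔL = +0 — fails.
ΔJ = 0, ±1 (not J=0↔0): J: 1 → 1, ΔJ = +0 — ok.

the L=0 ↔ L=0 exclusion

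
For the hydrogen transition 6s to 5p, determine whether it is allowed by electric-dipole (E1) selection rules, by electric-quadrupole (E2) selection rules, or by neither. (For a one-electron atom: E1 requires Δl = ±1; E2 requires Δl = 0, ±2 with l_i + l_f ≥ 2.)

E1

Δl = 1 − 0 = +1; l_i + l_f = 1.
E1 (Δl = ±1): satisfied.
E2 (Δl = 0,±2, l_i+l_f ≥ 2): not satisfied.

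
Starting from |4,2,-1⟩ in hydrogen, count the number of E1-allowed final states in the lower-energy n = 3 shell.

E1 requires Δl = ±1, so l_f ∈ {1, 3}; with 0 ≤ l_f ≤ n_f−1 = 2, the allowed l_f values are {1}.
For l_f = 1: m_f ∈ {m_i−1, m_i, m_i+1} ∩ [−1, 1] = {-1, 0} → 2 states.
Total: 2.

2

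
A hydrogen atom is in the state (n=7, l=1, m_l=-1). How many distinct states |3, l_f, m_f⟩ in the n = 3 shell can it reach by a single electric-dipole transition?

E1 requires Δl = ±1, so l_f ∈ {0, 2}; with 0 ≤ l_f ≤ n_f−1 = 2, the allowed l_f values are {0, 2}.
For l_f = 0: m_f ∈ {m_i−1, m_i, m_i+1} ∩ [−0, 0] = {0} → 1 state.
For l_f = 2: m_f ∈ {m_i−1, m_i, m_i+1} ∩ [−2, 2] = {-2, -1, 0} → 3 states.
Total: 4.

4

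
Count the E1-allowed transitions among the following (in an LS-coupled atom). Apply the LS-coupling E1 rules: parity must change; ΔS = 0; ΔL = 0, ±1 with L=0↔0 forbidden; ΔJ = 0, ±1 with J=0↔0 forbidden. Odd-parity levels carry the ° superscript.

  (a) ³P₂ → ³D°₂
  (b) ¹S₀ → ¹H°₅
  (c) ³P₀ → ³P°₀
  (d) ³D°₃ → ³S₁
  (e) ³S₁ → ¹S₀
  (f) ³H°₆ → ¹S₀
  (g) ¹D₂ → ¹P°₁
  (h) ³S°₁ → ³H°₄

(a) allowed
(b) forbidden (ΔL, ΔJ fail)
(c) forbidden (ΔJ fails)
(d) forbidden (ΔL, ΔJ fail)
(e) forbidden (parity, ΔS, ΔL fail)
(f) forbidden (ΔS, ΔL, ΔJ fail)
(g) allowed
(h) forbidden (parity, ΔL, ΔJ fail)
Total allowed: 2 of 8.

2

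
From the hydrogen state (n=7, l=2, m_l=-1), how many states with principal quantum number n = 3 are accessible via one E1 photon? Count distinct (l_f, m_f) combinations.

2

E1 requires Δl = ±1, so l_f ∈ {1, 3}; with 0 ≤ l_f ≤ n_f−1 = 2, the allowed l_f values are {1}.
For l_f = 1: m_f ∈ {m_i−1, m_i, m_i+1} ∩ [−1, 1] = {-1, 0} → 2 states.
Total: 2.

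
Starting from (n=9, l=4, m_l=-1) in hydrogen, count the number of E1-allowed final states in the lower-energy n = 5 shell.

3

E1 requires Δl = ±1, so l_f ∈ {3, 5}; with 0 ≤ l_f ≤ n_f−1 = 4, the allowed l_f values are {3}.
For l_f = 3: m_f ∈ {m_i−1, m_i, m_i+1} ∩ [−3, 3] = {-2, -1, 0} → 3 states.
Total: 3.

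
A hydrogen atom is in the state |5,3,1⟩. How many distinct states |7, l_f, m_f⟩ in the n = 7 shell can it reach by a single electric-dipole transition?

E1 requires Δl = ±1, so l_f ∈ {2, 4}; with 0 ≤ l_f ≤ n_f−1 = 6, the allowed l_f values are {2, 4}.
For l_f = 2: m_f ∈ {m_i−1, m_i, m_i+1} ∩ [−2, 2] = {0, 1, 2} → 3 states.
For l_f = 4: m_f ∈ {m_i−1, m_i, m_i+1} ∩ [−4, 4] = {0, 1, 2} → 3 states.
Total: 6.

6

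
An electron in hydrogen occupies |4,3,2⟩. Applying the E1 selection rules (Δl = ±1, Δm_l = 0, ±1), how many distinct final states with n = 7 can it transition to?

E1 requires Δl = ±1, so l_f ∈ {2, 4}; with 0 ≤ l_f ≤ n_f−1 = 6, the allowed l_f values are {2, 4}.
For l_f = 2: m_f ∈ {m_i−1, m_i, m_i+1} ∩ [−2, 2] = {1, 2} → 2 states.
For l_f = 4: m_f ∈ {m_i−1, m_i, m_i+1} ∩ [−4, 4] = {1, 2, 3} → 3 states.
Total: 5.

5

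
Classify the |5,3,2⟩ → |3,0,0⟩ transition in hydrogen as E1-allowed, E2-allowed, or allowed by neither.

neither

Δl = 0 − 3 = -3; l_i + l_f = 3.
Δm_l = -2.
E1 (Δl = ±1, |Δm_l| ≤ 1): not satisfied.
E2 (Δl = 0,±2, l_i+l_f ≥ 2, |Δm_l| ≤ 2): not satisfied.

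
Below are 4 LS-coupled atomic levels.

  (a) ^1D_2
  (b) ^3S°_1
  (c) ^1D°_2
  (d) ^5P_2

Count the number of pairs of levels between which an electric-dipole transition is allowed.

(a)–(b): forbidden (ΔS, ΔL).
(a)–(c): allowed.
(a)–(d): forbidden (parity, ΔS).
(b)–(c): forbidden (parity, ΔS, ΔL).
(b)–(d): forbidden (ΔS).
(c)–(d): forbidden (ΔS).
Allowed pairs: 1 of 6.

1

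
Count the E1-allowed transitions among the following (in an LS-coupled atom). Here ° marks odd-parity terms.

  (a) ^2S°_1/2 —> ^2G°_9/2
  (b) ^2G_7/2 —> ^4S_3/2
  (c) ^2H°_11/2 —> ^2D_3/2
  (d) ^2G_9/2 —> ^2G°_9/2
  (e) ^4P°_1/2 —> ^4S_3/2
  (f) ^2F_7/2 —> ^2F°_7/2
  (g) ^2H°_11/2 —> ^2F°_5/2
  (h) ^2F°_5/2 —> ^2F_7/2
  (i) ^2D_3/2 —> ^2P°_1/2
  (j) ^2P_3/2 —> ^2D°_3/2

(a) forbidden (parity, ΔL, ΔJ fail)
(b) forbidden (parity, ΔS, ΔL, ΔJ fail)
(c) forbidden (ΔL, ΔJ fail)
(d) allowed
(e) allowed
(f) allowed
(g) forbidden (parity, ΔL, ΔJ fail)
(h) allowed
(i) allowed
(j) allowed
Total allowed: 6 of 10.

6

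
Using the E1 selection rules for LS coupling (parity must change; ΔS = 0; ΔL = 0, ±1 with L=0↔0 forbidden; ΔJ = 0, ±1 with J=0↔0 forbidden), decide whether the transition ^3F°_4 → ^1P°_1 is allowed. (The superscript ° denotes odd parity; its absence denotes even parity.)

forbidden

Initial level: S=1, L=3, J=4, parity odd. Final level: S=0, L=1, J=1, parity odd.
Parity must change: odd → odd — ✗.
ΔS = 0: S: 1 → 0 — ✗.
ΔL = 0, ±1 (not L=0↔0): L: 3 → 1, ΔL = -2 — ✗.
ΔJ = 0, ±1 (not J=0↔0): J: 4 → 1, ΔJ = -3 — ✗.
Rule(s) violated: parity, ΔS, ΔL, ΔJ.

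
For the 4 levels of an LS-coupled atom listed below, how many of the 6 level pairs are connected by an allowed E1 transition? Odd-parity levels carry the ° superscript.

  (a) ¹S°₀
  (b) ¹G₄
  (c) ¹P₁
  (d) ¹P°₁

2

(a)–(b): forbidden (ΔL, ΔJ).
(a)–(c): allowed.
(a)–(d): forbidden (parity).
(b)–(c): forbidden (parity, ΔL, ΔJ).
(b)–(d): forbidden (ΔL, ΔJ).
(c)–(d): allowed.
Allowed pairs: 2 of 6.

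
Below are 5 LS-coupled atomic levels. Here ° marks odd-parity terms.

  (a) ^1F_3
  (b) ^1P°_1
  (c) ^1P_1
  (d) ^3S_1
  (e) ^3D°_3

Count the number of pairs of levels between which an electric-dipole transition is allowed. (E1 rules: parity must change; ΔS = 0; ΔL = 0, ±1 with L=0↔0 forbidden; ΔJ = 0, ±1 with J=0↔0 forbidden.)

(a)–(b): forbidden (ΔL, ΔJ).
(a)–(c): forbidden (parity, ΔL, ΔJ).
(a)–(d): forbidden (parity, ΔS, ΔL, ΔJ).
(a)–(e): forbidden (ΔS).
(b)–(c): allowed.
(b)–(d): forbidden (ΔS).
(b)–(e): forbidden (parity, ΔS, ΔJ).
(c)–(d): forbidden (parity, ΔS).
(c)–(e): forbidden (ΔS, ΔJ).
(d)–(e): forbidden (ΔL, ΔJ).
Allowed pairs: 1 of 10.

1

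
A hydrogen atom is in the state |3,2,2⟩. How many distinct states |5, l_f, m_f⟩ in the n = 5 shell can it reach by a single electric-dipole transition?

E1 requires Δl = ±1, so l_f ∈ {1, 3}; with 0 ≤ l_f ≤ n_f−1 = 4, the allowed l_f values are {1, 3}.
For l_f = 1: m_f ∈ {m_i−1, m_i, m_i+1} ∩ [−1, 1] = {1} → 1 state.
For l_f = 3: m_f ∈ {m_i−1, m_i, m_i+1} ∩ [−3, 3] = {1, 2, 3} → 3 states.
Total: 4.

4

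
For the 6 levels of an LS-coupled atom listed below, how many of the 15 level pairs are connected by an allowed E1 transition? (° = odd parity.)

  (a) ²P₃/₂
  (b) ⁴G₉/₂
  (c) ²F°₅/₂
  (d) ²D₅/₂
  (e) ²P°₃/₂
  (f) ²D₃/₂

5

(a)–(b): forbidden (parity, ΔS, ΔL, ΔJ).
(a)–(c): forbidden (ΔL).
(a)–(d): forbidden (parity).
(a)–(e): allowed.
(a)–(f): forbidden (parity).
(b)–(c): forbidden (ΔS, ΔJ).
(b)–(d): forbidden (parity, ΔS, ΔL, ΔJ).
(b)–(e): forbidden (ΔS, ΔL, ΔJ).
(b)–(f): forbidden (parity, ΔS, ΔL, ΔJ).
(c)–(d): allowed.
(c)–(e): forbidden (parity, ΔL).
(c)–(f): allowed.
(d)–(e): allowed.
(d)–(f): forbidden (parity).
(e)–(f): allowed.
Allowed pairs: 5 of 15.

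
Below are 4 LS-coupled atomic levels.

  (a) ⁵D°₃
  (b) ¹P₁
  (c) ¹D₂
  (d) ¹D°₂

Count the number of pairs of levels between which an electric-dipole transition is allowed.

(a)–(b): forbidden (ΔS, ΔJ).
(a)–(c): forbidden (ΔS).
(a)–(d): forbidden (parity, ΔS).
(b)–(c): forbidden (parity).
(b)–(d): allowed.
(c)–(d): allowed.
Allowed pairs: 2 of 6.

2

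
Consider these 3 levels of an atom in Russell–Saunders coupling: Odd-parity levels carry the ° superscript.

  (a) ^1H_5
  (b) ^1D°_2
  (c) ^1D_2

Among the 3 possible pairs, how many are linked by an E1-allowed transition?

1

(a)–(b): forbidden (ΔL, ΔJ).
(a)–(c): forbidden (parity, ΔL, ΔJ).
(b)–(c): allowed.
Allowed pairs: 1 of 3.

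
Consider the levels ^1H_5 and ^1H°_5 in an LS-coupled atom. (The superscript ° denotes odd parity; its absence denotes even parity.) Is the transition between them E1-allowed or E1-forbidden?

allowed

Reading off the term symbols: S 0→0, L 5→5, J 5→5, parity even→odd.
Parity must change: even → odd — ok.
ΔS = 0: S: 0 → 0 — ok.
ΔL = 0, ±1 (not L=0↔0): L: 5 → 5, ΔL = +0 — ok.
ΔJ = 0, ±1 (not J=0↔0): J: 5 → 5, ΔJ = +0 — ok.
All four E1 rules are satisfied.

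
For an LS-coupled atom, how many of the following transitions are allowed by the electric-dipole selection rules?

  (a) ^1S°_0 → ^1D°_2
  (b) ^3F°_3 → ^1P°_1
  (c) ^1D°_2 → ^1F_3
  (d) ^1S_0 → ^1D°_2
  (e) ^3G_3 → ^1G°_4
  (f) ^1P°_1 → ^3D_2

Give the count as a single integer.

(a) forbidden (parity, ΔL, ΔJ fail)
(b) forbidden (parity, ΔS, ΔL, ΔJ fail)
(c) allowed
(d) forbidden (ΔL, ΔJ fail)
(e) forbidden (ΔS fails)
(f) forbidden (ΔS fails)
Total allowed: 1 of 6.

1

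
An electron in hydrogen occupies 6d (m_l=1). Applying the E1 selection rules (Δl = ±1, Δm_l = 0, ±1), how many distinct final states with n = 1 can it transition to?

0

E1 requires l_f ∈ {1, 3}, but neither lies in [0, 0], so no final state is reachable.
Total: 0.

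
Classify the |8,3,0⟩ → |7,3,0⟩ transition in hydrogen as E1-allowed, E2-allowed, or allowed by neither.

Δl = 3 − 3 = +0; l_i + l_f = 6.
Δm_l = +0.
E1 (Δl = ±1, |Δm_l| ≤ 1): not satisfied.
E2 (Δl = 0,±2, l_i+l_f ≥ 2, |Δm_l| ≤ 2): satisfied.

E2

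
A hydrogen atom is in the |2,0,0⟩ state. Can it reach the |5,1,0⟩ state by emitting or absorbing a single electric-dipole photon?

Δl = 1 − 0 = +1; the E1 rule Δl = ±1 is passes.
m_l: 0 → 0 (Δm_l = +0). |Δm_l| ≤ 1 passes.
All E1 selection rules are satisfied.

allowed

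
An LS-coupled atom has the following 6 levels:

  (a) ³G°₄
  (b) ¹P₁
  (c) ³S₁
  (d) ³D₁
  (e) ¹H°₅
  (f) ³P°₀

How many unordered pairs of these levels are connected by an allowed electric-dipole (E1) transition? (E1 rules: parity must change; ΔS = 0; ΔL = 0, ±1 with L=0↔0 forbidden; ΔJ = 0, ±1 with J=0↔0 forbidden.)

2

(a)–(b): forbidden (ΔS, ΔL, ΔJ).
(a)–(c): forbidden (ΔL, ΔJ).
(a)–(d): forbidden (ΔL, ΔJ).
(a)–(e): forbidden (parity, ΔS).
(a)–(f): forbidden (parity, ΔL, ΔJ).
(b)–(c): forbidden (parity, ΔS).
(b)–(d): forbidden (parity, ΔS).
(b)–(e): forbidden (ΔL, ΔJ).
(b)–(f): forbidden (ΔS).
(c)–(d): forbidden (parity, ΔL).
(c)–(e): forbidden (ΔS, ΔL, ΔJ).
(c)–(f): allowed.
(d)–(e): forbidden (ΔS, ΔL, ΔJ).
(d)–(f): allowed.
(e)–(f): forbidden (parity, ΔS, ΔL, ΔJ).
Allowed pairs: 2 of 15.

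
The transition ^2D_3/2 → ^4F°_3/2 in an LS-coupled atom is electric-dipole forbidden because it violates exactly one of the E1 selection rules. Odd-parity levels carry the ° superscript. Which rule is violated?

Parity must change: even → odd — ✓.
ΔS = 0: S: 1/2 → 3/2 — ✗.
ΔL = 0, ±1 (not L=0↔0): L: 2 → 3, ΔL = +1 — ✓.
ΔJ = 0, ±1 (not J=0↔0): J: 3/2 → 3/2, ΔJ = +0 — ✓.

the ΔS = 0 rule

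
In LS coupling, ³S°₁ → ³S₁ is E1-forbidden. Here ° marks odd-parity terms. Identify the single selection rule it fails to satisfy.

Reading off the term symbols: S 1→1, L 0→0, J 1→1, parity odd→even.
Parity must change: odd → even — satisfied.
ΔS = 0: S: 1 → 1 — satisfied.
ΔL = 0, ±1 (not L=0↔0): L: 0 → 0, ΔL = +0 — violated.
ΔJ = 0, ±1 (not J=0↔0): J: 1 → 1, ΔJ = +0 — satisfied.

the L=0 ↔ L=0 exclusion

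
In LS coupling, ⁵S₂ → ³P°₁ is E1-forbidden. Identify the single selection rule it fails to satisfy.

Initial level: S=2, L=0, J=2, parity even. Final level: S=1, L=1, J=1, parity odd.
ΔL = 0, ±1 (not L=0↔0): L: 0 → 1, ΔL = +1 — ✓.
Parity must change: even → odd — ✓.
ΔJ = 0, ±1 (not J=0↔0): J: 2 → 1, ΔJ = -1 — ✓.
ΔS = 0: S: 2 → 1 — ✗.

the ΔS = 0 rule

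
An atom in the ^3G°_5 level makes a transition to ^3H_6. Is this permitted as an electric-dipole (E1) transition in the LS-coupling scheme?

Parity must change: odd → even — ✓.
ΔJ = 0, ±1 (not J=0↔0): J: 5 → 6, ΔJ = +1 — ✓.
ΔS = 0: S: 1 → 1 — ✓.
ΔL = 0, ±1 (not L=0↔0): L: 4 → 5, ΔL = +1 — ✓.
All four E1 rules are satisfied.

allowed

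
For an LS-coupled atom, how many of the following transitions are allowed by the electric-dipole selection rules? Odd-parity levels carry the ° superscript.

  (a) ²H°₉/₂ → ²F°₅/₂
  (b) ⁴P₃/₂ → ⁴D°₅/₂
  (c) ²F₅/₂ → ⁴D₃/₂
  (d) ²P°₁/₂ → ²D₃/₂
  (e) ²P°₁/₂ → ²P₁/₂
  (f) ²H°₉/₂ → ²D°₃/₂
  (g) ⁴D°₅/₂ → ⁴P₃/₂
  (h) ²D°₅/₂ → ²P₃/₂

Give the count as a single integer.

(a) forbidden (parity, ΔL, ΔJ fail)
(b) allowed
(c) forbidden (parity, ΔS fail)
(d) allowed
(e) allowed
(f) forbidden (parity, ΔL, ΔJ fail)
(g) allowed
(h) allowed
Total allowed: 5 of 8.

5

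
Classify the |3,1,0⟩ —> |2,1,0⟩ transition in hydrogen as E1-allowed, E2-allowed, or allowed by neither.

E2

Δl = 1 − 1 = +0; l_i + l_f = 2.
Δm_l = +0.
E1 (Δl = ±1, |Δm_l| ≤ 1): not satisfied.
E2 (Δl = 0,±2, l_i+l_f ≥ 2, |Δm_l| ≤ 2): satisfied.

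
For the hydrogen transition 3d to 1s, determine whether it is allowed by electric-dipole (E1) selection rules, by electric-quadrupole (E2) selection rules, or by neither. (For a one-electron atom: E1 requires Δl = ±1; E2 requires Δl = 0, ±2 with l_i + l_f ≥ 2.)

Δl = 0 − 2 = -2; l_i + l_f = 2.
E1 (Δl = ±1): not satisfied.
E2 (Δl = 0,±2, l_i+l_f ≥ 2): satisfied.

E2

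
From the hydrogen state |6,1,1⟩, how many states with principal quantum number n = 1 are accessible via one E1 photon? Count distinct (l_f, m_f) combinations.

1

E1 requires Δl = ±1, so l_f ∈ {0, 2}; with 0 ≤ l_f ≤ n_f−1 = 0, the allowed l_f values are {0}.
For l_f = 0: m_f ∈ {m_i−1, m_i, m_i+1} ∩ [−0, 0] = {0} → 1 state.
Total: 1.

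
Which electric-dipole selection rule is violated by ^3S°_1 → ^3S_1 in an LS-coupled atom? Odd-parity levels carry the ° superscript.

Reading off the term symbols: S 1→1, L 0→0, J 1→1, parity odd→even.
Parity must change: odd → even — passes.
ΔS = 0: S: 1 → 1 — passes.
ΔL = 0, ±1 (not L=0↔0): L: 0 → 0, ΔL = +0 — fails.
ΔJ = 0, ±1 (not J=0↔0): J: 1 → 1, ΔJ = +0 — passes.

the L=0 ↔ L=0 exclusion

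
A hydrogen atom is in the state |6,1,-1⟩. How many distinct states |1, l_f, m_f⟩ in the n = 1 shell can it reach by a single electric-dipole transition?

1

E1 requires Δl = ±1, so l_f ∈ {0, 2}; with 0 ≤ l_f ≤ n_f−1 = 0, the allowed l_f values are {0}.
For l_f = 0: m_f ∈ {m_i−1, m_i, m_i+1} ∩ [−0, 0] = {0} → 1 state.
Total: 1.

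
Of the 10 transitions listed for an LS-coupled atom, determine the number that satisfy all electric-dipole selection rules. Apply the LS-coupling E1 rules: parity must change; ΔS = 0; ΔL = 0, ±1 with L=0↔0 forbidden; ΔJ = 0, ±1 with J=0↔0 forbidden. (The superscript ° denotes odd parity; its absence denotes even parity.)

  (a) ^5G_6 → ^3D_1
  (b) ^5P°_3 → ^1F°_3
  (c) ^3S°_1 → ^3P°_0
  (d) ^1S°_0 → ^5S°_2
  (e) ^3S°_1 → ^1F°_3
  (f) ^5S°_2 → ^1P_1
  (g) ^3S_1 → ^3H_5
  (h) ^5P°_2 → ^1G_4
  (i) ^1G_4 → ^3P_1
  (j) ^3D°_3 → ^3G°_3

(a) forbidden (parity, ΔS, ΔL, ΔJ fail)
(b) forbidden (parity, ΔS, ΔL fail)
(c) forbidden (parity fails)
(d) forbidden (parity, ΔS, ΔL, ΔJ fail)
(e) forbidden (parity, ΔS, ΔL, ΔJ fail)
(f) forbidden (ΔS fails)
(g) forbidden (parity, ΔL, ΔJ fail)
(h) forbidden (ΔS, ΔL, ΔJ fail)
(i) forbidden (parity, ΔS, ΔL, ΔJ fail)
(j) forbidden (parity, ΔL fail)
Total allowed: 0 of 10.

0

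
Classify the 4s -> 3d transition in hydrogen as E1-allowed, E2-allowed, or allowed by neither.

Δl = 2 − 0 = +2; l_i + l_f = 2.
E1 (Δl = ±1): not satisfied.
E2 (Δl = 0,±2, l_i+l_f ≥ 2): satisfied.

E2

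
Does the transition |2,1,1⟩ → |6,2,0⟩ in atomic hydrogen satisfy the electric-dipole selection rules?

allowed

Δl = 2 − 1 = +1; the E1 rule Δl = ±1 is satisfied.
Δm_l = 0 − (1) = -1. E1 requires Δm_l = 0, ±1: satisfied.
All E1 selection rules are satisfied.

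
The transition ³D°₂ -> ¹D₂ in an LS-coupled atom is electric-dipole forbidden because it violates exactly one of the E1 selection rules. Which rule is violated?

the ΔS = 0 rule

Reading off the term symbols: S 1→0, L 2→2, J 2→2, parity odd→even.
ΔL = 0, ±1 (not L=0↔0): L: 2 → 2, ΔL = +0 — satisfied.
Parity must change: odd → even — satisfied.
ΔJ = 0, ±1 (not J=0↔0): J: 2 → 2, ΔJ = +0 — satisfied.
ΔS = 0: S: 1 → 0 — violated.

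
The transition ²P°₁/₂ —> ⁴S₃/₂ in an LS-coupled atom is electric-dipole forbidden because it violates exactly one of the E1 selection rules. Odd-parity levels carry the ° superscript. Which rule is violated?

the ΔS = 0 rule

Initial level: S=1/2, L=1, J=1/2, parity odd. Final level: S=3/2, L=0, J=3/2, parity even.
Parity must change: odd → even — passes.
ΔS = 0: S: 1/2 → 3/2 — fails.
ΔL = 0, ±1 (not L=0↔0): L: 1 → 0, ΔL = -1 — passes.
ΔJ = 0, ±1 (not J=0↔0): J: 1/2 → 3/2, ΔJ = +1 — passes.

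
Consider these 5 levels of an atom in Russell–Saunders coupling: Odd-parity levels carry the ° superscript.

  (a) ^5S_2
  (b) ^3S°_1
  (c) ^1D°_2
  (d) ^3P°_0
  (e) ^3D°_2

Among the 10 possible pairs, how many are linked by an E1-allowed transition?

(a)–(b): forbidden (ΔS, ΔL).
(a)–(c): forbidden (ΔS, ΔL).
(a)–(d): forbidden (ΔS, ΔJ).
(a)–(e): forbidden (ΔS, ΔL).
(b)–(c): forbidden (parity, ΔS, ΔL).
(b)–(d): forbidden (parity).
(b)–(e): forbidden (parity, ΔL).
(c)–(d): forbidden (parity, ΔS, ΔJ).
(c)–(e): forbidden (parity, ΔS).
(d)–(e): forbidden (parity, ΔJ).
Allowed pairs: 0 of 10.

0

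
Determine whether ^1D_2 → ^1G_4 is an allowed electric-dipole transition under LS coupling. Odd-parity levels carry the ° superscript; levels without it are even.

Parity must change: even → even — violated.
ΔS = 0: S: 0 → 0 — satisfied.
ΔL = 0, ±1 (not L=0↔0): L: 2 → 4, ΔL = +2 — violated.
ΔJ = 0, ±1 (not J=0↔0): J: 2 → 4, ΔJ = +2 — violated.
Rule(s) violated: parity, ΔL, ΔJ.

forbidden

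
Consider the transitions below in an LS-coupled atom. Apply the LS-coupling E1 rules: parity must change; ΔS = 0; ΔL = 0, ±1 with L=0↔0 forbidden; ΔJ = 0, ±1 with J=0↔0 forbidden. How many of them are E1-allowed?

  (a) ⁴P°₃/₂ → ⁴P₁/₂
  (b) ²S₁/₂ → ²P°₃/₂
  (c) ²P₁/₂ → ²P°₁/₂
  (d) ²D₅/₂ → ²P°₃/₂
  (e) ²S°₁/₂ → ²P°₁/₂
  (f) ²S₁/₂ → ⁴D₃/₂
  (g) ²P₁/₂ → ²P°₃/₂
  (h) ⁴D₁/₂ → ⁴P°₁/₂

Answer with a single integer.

6

(a) allowed
(b) allowed
(c) allowed
(d) allowed
(e) forbidden (parity fails)
(f) forbidden (parity, ΔS, ΔL fail)
(g) allowed
(h) allowed
Total allowed: 6 of 8.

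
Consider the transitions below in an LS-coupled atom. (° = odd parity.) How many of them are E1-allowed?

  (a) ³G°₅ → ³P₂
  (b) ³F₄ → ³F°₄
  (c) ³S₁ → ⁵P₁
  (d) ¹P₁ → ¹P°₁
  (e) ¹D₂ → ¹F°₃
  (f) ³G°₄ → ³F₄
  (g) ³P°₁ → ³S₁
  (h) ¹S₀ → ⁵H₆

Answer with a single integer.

5

(a) forbidden (ΔL, ΔJ fail)
(b) allowed
(c) forbidden (parity, ΔS fail)
(d) allowed
(e) allowed
(f) allowed
(g) allowed
(h) forbidden (parity, ΔS, ΔL, ΔJ fail)
Total allowed: 5 of 8.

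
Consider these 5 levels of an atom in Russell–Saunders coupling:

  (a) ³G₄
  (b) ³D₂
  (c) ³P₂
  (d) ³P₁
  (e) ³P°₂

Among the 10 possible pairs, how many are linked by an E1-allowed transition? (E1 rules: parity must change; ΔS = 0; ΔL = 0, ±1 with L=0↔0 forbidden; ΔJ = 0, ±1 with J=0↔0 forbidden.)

3

(a)–(b): forbidden (parity, ΔL, ΔJ).
(a)–(c): forbidden (parity, ΔL, ΔJ).
(a)–(d): forbidden (parity, ΔL, ΔJ).
(a)–(e): forbidden (ΔL, ΔJ).
(b)–(c): forbidden (parity).
(b)–(d): forbidden (parity).
(b)–(e): allowed.
(c)–(d): forbidden (parity).
(c)–(e): allowed.
(d)–(e): allowed.
Allowed pairs: 3 of 10.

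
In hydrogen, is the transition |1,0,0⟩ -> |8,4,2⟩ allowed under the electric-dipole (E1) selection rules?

Initial l = 0, final l = 4, so Δl = +4. E1 requires Δl = ±1: fails.
Δm_l = 2 − (0) = +2. E1 requires Δm_l = 0, ±1: fails.
The transition is electric-dipole forbidden.

forbidden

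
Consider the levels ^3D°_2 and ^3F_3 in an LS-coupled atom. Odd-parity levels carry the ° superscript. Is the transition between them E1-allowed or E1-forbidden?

allowed

ΔS = 0: S: 1 → 1 — ✓.
Parity must change: odd → even — ✓.
ΔL = 0, ±1 (not L=0↔0): L: 2 → 3, ΔL = +1 — ✓.
ΔJ = 0, ±1 (not J=0↔0): J: 2 → 3, ΔJ = +1 — ✓.
All four E1 rules are satisfied.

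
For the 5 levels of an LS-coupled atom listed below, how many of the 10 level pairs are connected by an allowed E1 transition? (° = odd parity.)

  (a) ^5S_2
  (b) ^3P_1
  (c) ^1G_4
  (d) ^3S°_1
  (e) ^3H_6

(a)–(b): forbidden (parity, ΔS).
(a)–(c): forbidden (parity, ΔS, ΔL, ΔJ).
(a)–(d): forbidden (ΔS, ΔL).
(a)–(e): forbidden (parity, ΔS, ΔL, ΔJ).
(b)–(c): forbidden (parity, ΔS, ΔL, ΔJ).
(b)–(d): allowed.
(b)–(e): forbidden (parity, ΔL, ΔJ).
(c)–(d): forbidden (ΔS, ΔL, ΔJ).
(c)–(e): forbidden (parity, ΔS, ΔJ).
(d)–(e): forbidden (ΔL, ΔJ).
Allowed pairs: 1 of 10.

1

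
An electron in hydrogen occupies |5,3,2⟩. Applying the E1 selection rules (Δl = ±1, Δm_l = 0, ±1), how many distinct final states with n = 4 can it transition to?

E1 requires Δl = ±1, so l_f ∈ {2, 4}; with 0 ≤ l_f ≤ n_f−1 = 3, the allowed l_f values are {2}.
For l_f = 2: m_f ∈ {m_i−1, m_i, m_i+1} ∩ [−2, 2] = {1, 2} → 2 states.
Total: 2.

2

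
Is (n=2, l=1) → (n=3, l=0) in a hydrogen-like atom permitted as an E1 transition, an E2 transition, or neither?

Δl = 0 − 1 = -1; l_i + l_f = 1.
E1 (Δl = ±1): satisfied.
E2 (Δl = 0,±2, l_i+l_f ≥ 2): not satisfied.

E1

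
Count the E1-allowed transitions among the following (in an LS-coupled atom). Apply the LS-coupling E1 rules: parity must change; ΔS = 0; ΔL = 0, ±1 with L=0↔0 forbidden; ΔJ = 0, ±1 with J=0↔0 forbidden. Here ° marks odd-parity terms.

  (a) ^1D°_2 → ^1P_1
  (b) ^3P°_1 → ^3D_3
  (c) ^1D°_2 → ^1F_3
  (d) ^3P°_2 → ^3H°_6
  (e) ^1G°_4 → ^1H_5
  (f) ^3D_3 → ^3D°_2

(a) allowed
(b) forbidden (ΔJ fails)
(c) allowed
(d) forbidden (parity, ΔL, ΔJ fail)
(e) allowed
(f) allowed
Total allowed: 4 of 6.

4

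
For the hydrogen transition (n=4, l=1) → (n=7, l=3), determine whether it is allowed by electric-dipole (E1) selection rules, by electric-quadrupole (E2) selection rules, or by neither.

Δl = 3 − 1 = +2; l_i + l_f = 4.
E1 (Δl = ±1): not satisfied.
E2 (Δl = 0,±2, l_i+l_f ≥ 2): satisfied.

E2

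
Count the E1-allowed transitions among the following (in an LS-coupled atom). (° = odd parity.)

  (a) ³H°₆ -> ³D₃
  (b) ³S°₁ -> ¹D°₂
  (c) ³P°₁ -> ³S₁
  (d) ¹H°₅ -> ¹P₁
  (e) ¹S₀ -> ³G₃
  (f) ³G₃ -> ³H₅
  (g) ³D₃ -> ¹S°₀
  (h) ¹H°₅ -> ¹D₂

(a) forbidden (ΔL, ΔJ fail)
(b) forbidden (parity, ΔS, ΔL fail)
(c) allowed
(d) forbidden (ΔL, ΔJ fail)
(e) forbidden (parity, ΔS, ΔL, ΔJ fail)
(f) forbidden (parity, ΔJ fail)
(g) forbidden (ΔS, ΔL, ΔJ fail)
(h) forbidden (ΔL, ΔJ fail)
Total allowed: 1 of 8.

1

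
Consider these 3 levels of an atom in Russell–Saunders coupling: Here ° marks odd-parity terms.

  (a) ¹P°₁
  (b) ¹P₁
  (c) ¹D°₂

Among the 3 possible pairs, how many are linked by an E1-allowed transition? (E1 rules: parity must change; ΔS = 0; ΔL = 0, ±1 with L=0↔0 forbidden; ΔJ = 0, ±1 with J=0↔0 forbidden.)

2

(a)–(b): allowed.
(a)–(c): forbidden (parity).
(b)–(c): allowed.
Allowed pairs: 2 of 3.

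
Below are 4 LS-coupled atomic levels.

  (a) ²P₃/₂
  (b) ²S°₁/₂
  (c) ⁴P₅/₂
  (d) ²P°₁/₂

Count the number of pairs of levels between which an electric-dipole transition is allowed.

2

(a)–(b): allowed.
(a)–(c): forbidden (parity, ΔS).
(a)–(d): allowed.
(b)–(c): forbidden (ΔS, ΔJ).
(b)–(d): forbidden (parity).
(c)–(d): forbidden (ΔS, ΔJ).
Allowed pairs: 2 of 6.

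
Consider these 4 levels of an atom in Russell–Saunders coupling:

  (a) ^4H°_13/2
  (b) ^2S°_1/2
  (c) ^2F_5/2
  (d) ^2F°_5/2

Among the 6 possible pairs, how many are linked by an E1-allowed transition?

1

(a)–(b): forbidden (parity, ΔS, ΔL, ΔJ).
(a)–(c): forbidden (ΔS, ΔL, ΔJ).
(a)–(d): forbidden (parity, ΔS, ΔL, ΔJ).
(b)–(c): forbidden (ΔL, ΔJ).
(b)–(d): forbidden (parity, ΔL, ΔJ).
(c)–(d): allowed.
Allowed pairs: 1 of 6.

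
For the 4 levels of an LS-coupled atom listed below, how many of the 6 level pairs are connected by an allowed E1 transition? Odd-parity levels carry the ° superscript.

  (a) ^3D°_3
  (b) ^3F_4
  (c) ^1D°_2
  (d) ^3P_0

(a)–(b): allowed.
(a)–(c): forbidden (parity, ΔS).
(a)–(d): forbidden (ΔJ).
(b)–(c): forbidden (ΔS, ΔJ).
(b)–(d): forbidden (parity, ΔL, ΔJ).
(c)–(d): forbidden (ΔS, ΔJ).
Allowed pairs: 1 of 6.

1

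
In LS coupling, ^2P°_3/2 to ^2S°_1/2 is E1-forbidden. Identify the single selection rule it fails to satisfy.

Initial level: S=1/2, L=1, J=3/2, parity odd. Final level: S=1/2, L=0, J=1/2, parity odd.
Parity must change: odd → odd — violated.
ΔS = 0: S: 1/2 → 1/2 — satisfied.
ΔL = 0, ±1 (not L=0↔0): L: 1 → 0, ΔL = -1 — satisfied.
ΔJ = 0, ±1 (not J=0↔0): J: 3/2 → 1/2, ΔJ = -1 — satisfied.

parity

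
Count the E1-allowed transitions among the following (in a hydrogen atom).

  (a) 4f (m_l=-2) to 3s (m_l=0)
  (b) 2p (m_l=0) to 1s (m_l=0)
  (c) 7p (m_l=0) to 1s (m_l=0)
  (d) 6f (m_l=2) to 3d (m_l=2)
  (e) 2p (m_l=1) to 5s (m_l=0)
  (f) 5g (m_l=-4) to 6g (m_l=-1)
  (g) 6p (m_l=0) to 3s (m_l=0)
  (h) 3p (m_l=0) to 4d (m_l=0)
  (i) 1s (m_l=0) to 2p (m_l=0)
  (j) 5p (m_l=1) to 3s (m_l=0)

(a) forbidden — Δl = -3 (E1 requires Δl = ±1); Δm_l = +2 (E1 requires Δm_l = 0, ±1)
(b) allowed
(c) allowed
(d) allowed
(e) allowed
(f) forbidden — Δl = +0 (E1 requires Δl = ±1); Δm_l = +3 (E1 requires Δm_l = 0, ±1)
(g) allowed
(h) allowed
(i) allowed
(j) allowed
Total allowed: 8 of 10.

8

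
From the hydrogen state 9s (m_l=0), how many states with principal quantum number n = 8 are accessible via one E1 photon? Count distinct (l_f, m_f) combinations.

E1 requires Δl = ±1, so l_f ∈ {-1, 1}; with 0 ≤ l_f ≤ n_f−1 = 7, the allowed l_f values are {1}.
For l_f = 1: m_f ∈ {m_i−1, m_i, m_i+1} ∩ [−1, 1] = {-1, 0, 1} → 3 states.
Total: 3.

3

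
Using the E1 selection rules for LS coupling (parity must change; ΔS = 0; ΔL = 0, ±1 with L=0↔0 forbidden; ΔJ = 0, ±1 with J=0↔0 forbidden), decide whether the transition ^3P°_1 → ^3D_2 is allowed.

allowed

Parity must change: odd → even — passes.
ΔS = 0: S: 1 → 1 — passes.
ΔL = 0, ±1 (not L=0↔0): L: 1 → 2, ΔL = +1 — passes.
ΔJ = 0, ±1 (not J=0↔0): J: 1 → 2, ΔJ = +1 — passes.
All four E1 rules are satisfied.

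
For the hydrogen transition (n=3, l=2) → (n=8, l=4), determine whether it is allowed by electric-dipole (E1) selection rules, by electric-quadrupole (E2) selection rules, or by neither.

Δl = 4 − 2 = +2; l_i + l_f = 6.
E1 (Δl = ±1): not satisfied.
E2 (Δl = 0,±2, l_i+l_f ≥ 2): satisfied.

E2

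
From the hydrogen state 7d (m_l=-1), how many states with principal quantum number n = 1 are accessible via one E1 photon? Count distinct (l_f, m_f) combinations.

0

E1 requires l_f ∈ {1, 3}, but neither lies in [0, 0], so no final state is reachable.
Total: 0.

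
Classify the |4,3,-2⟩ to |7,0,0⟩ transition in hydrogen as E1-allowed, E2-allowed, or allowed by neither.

neither

Δl = 0 − 3 = -3; l_i + l_f = 3.
Δm_l = +2.
E1 (Δl = ±1, |Δm_l| ≤ 1): not satisfied.
E2 (Δl = 0,±2, l_i+l_f ≥ 2, |Δm_l| ≤ 2): not satisfied.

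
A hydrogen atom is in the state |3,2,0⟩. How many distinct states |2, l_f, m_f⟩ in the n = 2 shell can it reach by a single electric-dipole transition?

3

E1 requires Δl = ±1, so l_f ∈ {1, 3}; with 0 ≤ l_f ≤ n_f−1 = 1, the allowed l_f values are {1}.
For l_f = 1: m_f ∈ {m_i−1, m_i, m_i+1} ∩ [−1, 1] = {-1, 0, 1} → 3 states.
Total: 3.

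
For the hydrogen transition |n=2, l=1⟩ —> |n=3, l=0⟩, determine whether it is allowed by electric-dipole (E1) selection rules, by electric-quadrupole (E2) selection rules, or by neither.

E1

Δl = 0 − 1 = -1; l_i + l_f = 1.
E1 (Δl = ±1): satisfied.
E2 (Δl = 0,±2, l_i+l_f ≥ 2): not satisfied.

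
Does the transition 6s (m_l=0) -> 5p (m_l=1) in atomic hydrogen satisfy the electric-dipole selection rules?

Initial l = 0, final l = 1, so Δl = +1. E1 requires Δl = ±1: ✓.
Δm_l = 1 − (0) = +1. E1 requires Δm_l = 0, ±1: ✓.
All E1 selection rules are satisfied.

allowed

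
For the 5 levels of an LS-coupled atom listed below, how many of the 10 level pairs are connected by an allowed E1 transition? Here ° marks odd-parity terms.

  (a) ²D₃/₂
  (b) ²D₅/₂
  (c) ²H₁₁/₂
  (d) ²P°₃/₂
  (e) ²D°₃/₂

(a)–(b): forbidden (parity).
(a)–(c): forbidden (parity, ΔL, ΔJ).
(a)–(d): allowed.
(a)–(e): allowed.
(b)–(c): forbidden (parity, ΔL, ΔJ).
(b)–(d): allowed.
(b)–(e): allowed.
(c)–(d): forbidden (ΔL, ΔJ).
(c)–(e): forbidden (ΔL, ΔJ).
(d)–(e): forbidden (parity).
Allowed pairs: 4 of 10.

4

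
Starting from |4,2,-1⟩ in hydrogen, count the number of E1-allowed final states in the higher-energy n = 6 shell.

E1 requires Δl = ±1, so l_f ∈ {1, 3}; with 0 ≤ l_f ≤ n_f−1 = 5, the allowed l_f values are {1, 3}.
For l_f = 1: m_f ∈ {m_i−1, m_i, m_i+1} ∩ [−1, 1] = {-1, 0} → 2 states.
For l_f = 3: m_f ∈ {m_i−1, m_i, m_i+1} ∩ [−3, 3] = {-2, -1, 0} → 3 states.
Total: 5.

5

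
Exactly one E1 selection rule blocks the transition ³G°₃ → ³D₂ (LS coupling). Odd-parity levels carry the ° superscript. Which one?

the ΔL = 0, ±1 rule

Reading off the term symbols: S 1→1, L 4→2, J 3→2, parity odd→even.
ΔS = 0: S: 1 → 1 — ok.
ΔL = 0, ±1 (not L=0↔0): L: 4 → 2, ΔL = -2 — fails.
ΔJ = 0, ±1 (not J=0↔0): J: 3 → 2, ΔJ = -1 — ok.
Parity must change: odd → even — ok.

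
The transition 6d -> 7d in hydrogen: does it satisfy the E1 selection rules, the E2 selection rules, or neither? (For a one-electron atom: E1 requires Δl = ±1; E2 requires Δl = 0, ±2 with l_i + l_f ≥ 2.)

Δl = 2 − 2 = +0; l_i + l_f = 4.
E1 (Δl = ±1): not satisfied.
E2 (Δl = 0,±2, l_i+l_f ≥ 2): satisfied.

E2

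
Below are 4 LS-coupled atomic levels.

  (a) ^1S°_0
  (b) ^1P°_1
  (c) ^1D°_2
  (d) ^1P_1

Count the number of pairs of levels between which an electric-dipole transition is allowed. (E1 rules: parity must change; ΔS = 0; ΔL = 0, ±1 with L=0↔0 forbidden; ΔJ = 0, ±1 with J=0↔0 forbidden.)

(a)–(b): forbidden (parity).
(a)–(c): forbidden (parity, ΔL, ΔJ).
(a)–(d): allowed.
(b)–(c): forbidden (parity).
(b)–(d): allowed.
(c)–(d): allowed.
Allowed pairs: 3 of 6.

3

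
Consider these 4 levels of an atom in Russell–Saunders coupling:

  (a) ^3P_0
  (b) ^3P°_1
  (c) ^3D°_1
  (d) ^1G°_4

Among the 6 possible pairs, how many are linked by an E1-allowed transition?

(a)–(b): allowed.
(a)–(c): allowed.
(a)–(d): forbidden (ΔS, ΔL, ΔJ).
(b)–(c): forbidden (parity).
(b)–(d): forbidden (parity, ΔS, ΔL, ΔJ).
(c)–(d): forbidden (parity, ΔS, ΔL, ΔJ).
Allowed pairs: 2 of 6.

2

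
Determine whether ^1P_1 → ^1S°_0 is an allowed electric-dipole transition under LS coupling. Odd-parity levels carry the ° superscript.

allowed

Parity must change: even → odd — satisfied.
ΔS = 0: S: 0 → 0 — satisfied.
ΔL = 0, ±1 (not L=0↔0): L: 1 → 0, ΔL = -1 — satisfied.
ΔJ = 0, ±1 (not J=0↔0): J: 1 → 0, ΔJ = -1 — satisfied.
All four E1 rules are satisfied.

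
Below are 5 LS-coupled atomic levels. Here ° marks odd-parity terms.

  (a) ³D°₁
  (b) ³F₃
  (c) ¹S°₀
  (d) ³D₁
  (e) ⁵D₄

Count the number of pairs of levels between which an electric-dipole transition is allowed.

1

(a)–(b): forbidden (ΔJ).
(a)–(c): forbidden (parity, ΔS, ΔL).
(a)–(d): allowed.
(a)–(e): forbidden (ΔS, ΔJ).
(b)–(c): forbidden (ΔS, ΔL, ΔJ).
(b)–(d): forbidden (parity, ΔJ).
(b)–(e): forbidden (parity, ΔS).
(c)–(d): forbidden (ΔS, ΔL).
(c)–(e): forbidden (ΔS, ΔL, ΔJ).
(d)–(e): forbidden (parity, ΔS, ΔJ).
Allowed pairs: 1 of 10.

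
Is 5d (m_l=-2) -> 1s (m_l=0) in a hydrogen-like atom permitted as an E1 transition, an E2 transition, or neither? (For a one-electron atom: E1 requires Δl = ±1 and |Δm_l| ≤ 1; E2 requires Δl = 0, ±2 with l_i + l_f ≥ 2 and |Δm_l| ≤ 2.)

E2

Δl = 0 − 2 = -2; l_i + l_f = 2.
Δm_l = +2.
E1 (Δl = ±1, |Δm_l| ≤ 1): not satisfied.
E2 (Δl = 0,±2, l_i+l_f ≥ 2, |Δm_l| ≤ 2): satisfied.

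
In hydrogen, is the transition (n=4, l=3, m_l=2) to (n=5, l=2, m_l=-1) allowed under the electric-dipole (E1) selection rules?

Δl = 2 − 3 = -1; the E1 rule Δl = ±1 is satisfied.
Δm_l = -1 − (2) = -3. E1 requires Δm_l = 0, ±1: violated.
The transition is electric-dipole forbidden.

forbidden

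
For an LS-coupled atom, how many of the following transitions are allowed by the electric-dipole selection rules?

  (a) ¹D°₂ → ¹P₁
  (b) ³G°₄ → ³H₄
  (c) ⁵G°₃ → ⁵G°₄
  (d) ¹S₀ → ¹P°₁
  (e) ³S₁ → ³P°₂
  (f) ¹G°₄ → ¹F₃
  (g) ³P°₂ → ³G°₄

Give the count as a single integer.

5

(a) allowed
(b) allowed
(c) forbidden (parity fails)
(d) allowed
(e) allowed
(f) allowed
(g) forbidden (parity, ΔL, ΔJ fail)
Total allowed: 5 of 7.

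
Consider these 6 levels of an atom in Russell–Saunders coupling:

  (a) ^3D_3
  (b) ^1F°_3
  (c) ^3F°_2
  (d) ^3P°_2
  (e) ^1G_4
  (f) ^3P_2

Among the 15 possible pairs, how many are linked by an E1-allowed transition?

(a)–(b): forbidden (ΔS).
(a)–(c): allowed.
(a)–(d): allowed.
(a)–(e): forbidden (parity, ΔS, ΔL).
(a)–(f): forbidden (parity).
(b)–(c): forbidden (parity, ΔS).
(b)–(d): forbidden (parity, ΔS, ΔL).
(b)–(e): allowed.
(b)–(f): forbidden (ΔS, ΔL).
(c)–(d): forbidden (parity, ΔL).
(c)–(e): forbidden (ΔS, ΔJ).
(c)–(f): forbidden (ΔL).
(d)–(e): forbidden (ΔS, ΔL, ΔJ).
(d)–(f): allowed.
(e)–(f): forbidden (parity, ΔS, ΔL, ΔJ).
Allowed pairs: 4 of 15.

4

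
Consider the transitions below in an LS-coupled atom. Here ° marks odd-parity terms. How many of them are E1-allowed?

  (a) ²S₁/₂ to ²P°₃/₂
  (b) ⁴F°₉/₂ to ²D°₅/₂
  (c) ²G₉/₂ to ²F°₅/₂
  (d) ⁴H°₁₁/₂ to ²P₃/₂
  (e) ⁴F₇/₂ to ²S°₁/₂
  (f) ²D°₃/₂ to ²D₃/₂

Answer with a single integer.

2

(a) allowed
(b) forbidden (parity, ΔS, ΔJ fail)
(c) forbidden (ΔJ fails)
(d) forbidden (ΔS, ΔL, ΔJ fail)
(e) forbidden (ΔS, ΔL, ΔJ fail)
(f) allowed
Total allowed: 2 of 6.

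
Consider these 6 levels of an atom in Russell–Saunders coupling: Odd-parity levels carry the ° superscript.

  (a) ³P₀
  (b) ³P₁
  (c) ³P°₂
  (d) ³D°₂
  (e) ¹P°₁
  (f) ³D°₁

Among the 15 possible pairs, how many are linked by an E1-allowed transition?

(a)–(b): forbidden (parity).
(a)–(c): forbidden (ΔJ).
(a)–(d): forbidden (ΔJ).
(a)–(e): forbidden (ΔS).
(a)–(f): allowed.
(b)–(c): allowed.
(b)–(d): allowed.
(b)–(e): forbidden (ΔS).
(b)–(f): allowed.
(c)–(d): forbidden (parity).
(c)–(e): forbidden (parity, ΔS).
(c)–(f): forbidden (parity).
(d)–(e): forbidden (parity, ΔS).
(d)–(f): forbidden (parity).
(e)–(f): forbidden (parity, ΔS).
Allowed pairs: 4 of 15.

4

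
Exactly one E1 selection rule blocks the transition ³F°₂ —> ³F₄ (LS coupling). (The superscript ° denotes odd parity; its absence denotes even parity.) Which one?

the ΔJ = 0, ±1 rule

Parity must change: odd → even — passes.
ΔS = 0: S: 1 → 1 — passes.
ΔL = 0, ±1 (not L=0↔0): L: 3 → 3, ΔL = +0 — passes.
ΔJ = 0, ±1 (not J=0↔0): J: 2 → 4, ΔJ = +2 — fails.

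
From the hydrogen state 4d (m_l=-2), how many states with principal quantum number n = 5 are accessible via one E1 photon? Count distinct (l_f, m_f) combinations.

E1 requires Δl = ±1, so l_f ∈ {1, 3}; with 0 ≤ l_f ≤ n_f−1 = 4, the allowed l_f values are {1, 3}.
For l_f = 1: m_f ∈ {m_i−1, m_i, m_i+1} ∩ [−1, 1] = {-1} → 1 state.
For l_f = 3: m_f ∈ {m_i−1, m_i, m_i+1} ∩ [−3, 3] = {-3, -2, -1} → 3 states.
Total: 4.

4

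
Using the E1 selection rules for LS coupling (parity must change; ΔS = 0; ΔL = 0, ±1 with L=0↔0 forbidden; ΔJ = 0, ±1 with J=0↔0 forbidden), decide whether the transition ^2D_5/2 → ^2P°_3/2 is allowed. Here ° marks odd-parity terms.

allowed

Initial level: S=1/2, L=2, J=5/2, parity even. Final level: S=1/2, L=1, J=3/2, parity odd.
ΔL = 0, ±1 (not L=0↔0): L: 2 → 1, ΔL = -1 — ok.
Parity must change: even → odd — ok.
ΔJ = 0, ±1 (not J=0↔0): J: 5/2 → 3/2, ΔJ = -1 — ok.
ΔS = 0: S: 1/2 → 1/2 — ok.
All four E1 rules are satisfied.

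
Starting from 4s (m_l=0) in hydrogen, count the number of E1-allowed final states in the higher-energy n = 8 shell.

E1 requires Δl = ±1, so l_f ∈ {-1, 1}; with 0 ≤ l_f ≤ n_f−1 = 7, the allowed l_f values are {1}.
For l_f = 1: m_f ∈ {m_i−1, m_i, m_i+1} ∩ [−1, 1] = {-1, 0, 1} → 3 states.
Total: 3.

3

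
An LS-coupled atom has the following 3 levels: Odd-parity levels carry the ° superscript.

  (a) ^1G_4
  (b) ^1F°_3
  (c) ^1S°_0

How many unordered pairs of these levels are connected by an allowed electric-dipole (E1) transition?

1

(a)–(b): allowed.
(a)–(c): forbidden (ΔL, ΔJ).
(b)–(c): forbidden (parity, ΔL, ΔJ).
Allowed pairs: 1 of 3.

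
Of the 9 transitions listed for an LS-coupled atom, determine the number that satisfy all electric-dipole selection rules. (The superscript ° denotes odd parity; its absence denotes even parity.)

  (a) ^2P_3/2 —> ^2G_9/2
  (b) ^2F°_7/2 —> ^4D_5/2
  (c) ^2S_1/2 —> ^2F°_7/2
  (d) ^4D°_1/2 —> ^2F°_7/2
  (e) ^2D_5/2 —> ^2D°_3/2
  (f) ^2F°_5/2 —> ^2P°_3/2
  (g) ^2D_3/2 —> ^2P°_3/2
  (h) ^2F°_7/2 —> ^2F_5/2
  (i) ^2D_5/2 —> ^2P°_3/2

(a) forbidden (parity, ΔL, ΔJ fail)
(b) forbidden (ΔS fails)
(c) forbidden (ΔL, ΔJ fail)
(d) forbidden (parity, ΔS, ΔJ fail)
(e) allowed
(f) forbidden (parity, ΔL fail)
(g) allowed
(h) allowed
(i) allowed
Total allowed: 4 of 9.

4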